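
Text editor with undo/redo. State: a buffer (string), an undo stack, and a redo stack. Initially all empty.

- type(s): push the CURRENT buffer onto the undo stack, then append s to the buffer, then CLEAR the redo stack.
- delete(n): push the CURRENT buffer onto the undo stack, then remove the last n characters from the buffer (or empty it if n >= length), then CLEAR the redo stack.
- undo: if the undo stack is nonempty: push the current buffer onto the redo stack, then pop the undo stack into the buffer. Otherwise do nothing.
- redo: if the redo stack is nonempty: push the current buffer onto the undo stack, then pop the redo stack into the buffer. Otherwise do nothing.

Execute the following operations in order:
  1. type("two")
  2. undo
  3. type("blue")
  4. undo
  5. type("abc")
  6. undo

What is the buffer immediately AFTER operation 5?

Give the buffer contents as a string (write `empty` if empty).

After op 1 (type): buf='two' undo_depth=1 redo_depth=0
After op 2 (undo): buf='(empty)' undo_depth=0 redo_depth=1
After op 3 (type): buf='blue' undo_depth=1 redo_depth=0
After op 4 (undo): buf='(empty)' undo_depth=0 redo_depth=1
After op 5 (type): buf='abc' undo_depth=1 redo_depth=0

Answer: abc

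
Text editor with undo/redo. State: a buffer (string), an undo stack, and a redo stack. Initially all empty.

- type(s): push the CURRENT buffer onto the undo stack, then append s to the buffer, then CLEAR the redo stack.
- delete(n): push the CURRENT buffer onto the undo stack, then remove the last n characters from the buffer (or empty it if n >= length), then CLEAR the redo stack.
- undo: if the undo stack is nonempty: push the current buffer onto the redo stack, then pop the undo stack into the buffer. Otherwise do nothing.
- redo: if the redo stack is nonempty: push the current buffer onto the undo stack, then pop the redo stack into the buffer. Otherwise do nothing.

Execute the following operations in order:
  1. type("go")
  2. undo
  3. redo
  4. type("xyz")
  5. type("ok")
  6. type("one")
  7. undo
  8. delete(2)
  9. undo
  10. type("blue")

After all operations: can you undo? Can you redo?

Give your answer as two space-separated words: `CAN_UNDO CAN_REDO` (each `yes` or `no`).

Answer: yes no

Derivation:
After op 1 (type): buf='go' undo_depth=1 redo_depth=0
After op 2 (undo): buf='(empty)' undo_depth=0 redo_depth=1
After op 3 (redo): buf='go' undo_depth=1 redo_depth=0
After op 4 (type): buf='goxyz' undo_depth=2 redo_depth=0
After op 5 (type): buf='goxyzok' undo_depth=3 redo_depth=0
After op 6 (type): buf='goxyzokone' undo_depth=4 redo_depth=0
After op 7 (undo): buf='goxyzok' undo_depth=3 redo_depth=1
After op 8 (delete): buf='goxyz' undo_depth=4 redo_depth=0
After op 9 (undo): buf='goxyzok' undo_depth=3 redo_depth=1
After op 10 (type): buf='goxyzokblue' undo_depth=4 redo_depth=0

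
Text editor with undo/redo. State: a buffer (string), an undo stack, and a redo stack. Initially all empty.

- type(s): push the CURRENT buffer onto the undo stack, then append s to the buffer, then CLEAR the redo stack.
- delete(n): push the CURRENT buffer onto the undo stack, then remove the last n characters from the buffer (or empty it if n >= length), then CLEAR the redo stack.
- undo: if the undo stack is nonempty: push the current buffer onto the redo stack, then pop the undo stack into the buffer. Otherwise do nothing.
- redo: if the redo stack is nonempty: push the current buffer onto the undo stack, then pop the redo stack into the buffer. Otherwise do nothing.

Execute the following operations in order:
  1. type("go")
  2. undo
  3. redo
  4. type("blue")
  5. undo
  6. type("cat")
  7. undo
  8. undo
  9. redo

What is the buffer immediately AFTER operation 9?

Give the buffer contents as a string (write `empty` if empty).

Answer: go

Derivation:
After op 1 (type): buf='go' undo_depth=1 redo_depth=0
After op 2 (undo): buf='(empty)' undo_depth=0 redo_depth=1
After op 3 (redo): buf='go' undo_depth=1 redo_depth=0
After op 4 (type): buf='goblue' undo_depth=2 redo_depth=0
After op 5 (undo): buf='go' undo_depth=1 redo_depth=1
After op 6 (type): buf='gocat' undo_depth=2 redo_depth=0
After op 7 (undo): buf='go' undo_depth=1 redo_depth=1
After op 8 (undo): buf='(empty)' undo_depth=0 redo_depth=2
After op 9 (redo): buf='go' undo_depth=1 redo_depth=1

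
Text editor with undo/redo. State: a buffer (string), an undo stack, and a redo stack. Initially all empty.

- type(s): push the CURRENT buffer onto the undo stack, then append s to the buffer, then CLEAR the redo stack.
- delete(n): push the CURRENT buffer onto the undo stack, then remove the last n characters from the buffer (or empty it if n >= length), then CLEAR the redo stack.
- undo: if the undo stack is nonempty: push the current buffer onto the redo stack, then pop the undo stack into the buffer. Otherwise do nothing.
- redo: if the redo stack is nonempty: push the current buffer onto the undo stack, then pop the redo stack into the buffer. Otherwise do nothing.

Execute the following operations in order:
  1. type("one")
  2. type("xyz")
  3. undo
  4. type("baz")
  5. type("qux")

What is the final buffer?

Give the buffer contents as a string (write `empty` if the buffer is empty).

Answer: onebazqux

Derivation:
After op 1 (type): buf='one' undo_depth=1 redo_depth=0
After op 2 (type): buf='onexyz' undo_depth=2 redo_depth=0
After op 3 (undo): buf='one' undo_depth=1 redo_depth=1
After op 4 (type): buf='onebaz' undo_depth=2 redo_depth=0
After op 5 (type): buf='onebazqux' undo_depth=3 redo_depth=0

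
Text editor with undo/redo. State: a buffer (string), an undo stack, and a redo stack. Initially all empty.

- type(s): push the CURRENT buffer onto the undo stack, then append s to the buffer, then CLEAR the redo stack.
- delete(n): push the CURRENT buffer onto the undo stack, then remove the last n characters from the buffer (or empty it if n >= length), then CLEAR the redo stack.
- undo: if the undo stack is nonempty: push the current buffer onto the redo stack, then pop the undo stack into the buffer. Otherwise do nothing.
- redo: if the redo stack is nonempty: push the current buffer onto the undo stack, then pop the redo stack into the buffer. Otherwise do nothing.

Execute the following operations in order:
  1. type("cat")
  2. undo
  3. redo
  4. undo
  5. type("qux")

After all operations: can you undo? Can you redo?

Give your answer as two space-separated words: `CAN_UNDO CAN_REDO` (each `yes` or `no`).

Answer: yes no

Derivation:
After op 1 (type): buf='cat' undo_depth=1 redo_depth=0
After op 2 (undo): buf='(empty)' undo_depth=0 redo_depth=1
After op 3 (redo): buf='cat' undo_depth=1 redo_depth=0
After op 4 (undo): buf='(empty)' undo_depth=0 redo_depth=1
After op 5 (type): buf='qux' undo_depth=1 redo_depth=0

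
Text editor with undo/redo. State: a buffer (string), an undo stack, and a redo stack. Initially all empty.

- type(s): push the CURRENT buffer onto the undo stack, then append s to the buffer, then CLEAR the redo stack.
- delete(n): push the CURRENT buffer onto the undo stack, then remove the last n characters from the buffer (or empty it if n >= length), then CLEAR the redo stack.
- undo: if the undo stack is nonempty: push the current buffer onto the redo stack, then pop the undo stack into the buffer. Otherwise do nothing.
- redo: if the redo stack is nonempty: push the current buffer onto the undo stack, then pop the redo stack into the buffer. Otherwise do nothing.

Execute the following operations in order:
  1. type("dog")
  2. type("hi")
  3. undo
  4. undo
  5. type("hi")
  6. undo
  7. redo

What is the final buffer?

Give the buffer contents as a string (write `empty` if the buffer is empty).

Answer: hi

Derivation:
After op 1 (type): buf='dog' undo_depth=1 redo_depth=0
After op 2 (type): buf='doghi' undo_depth=2 redo_depth=0
After op 3 (undo): buf='dog' undo_depth=1 redo_depth=1
After op 4 (undo): buf='(empty)' undo_depth=0 redo_depth=2
After op 5 (type): buf='hi' undo_depth=1 redo_depth=0
After op 6 (undo): buf='(empty)' undo_depth=0 redo_depth=1
After op 7 (redo): buf='hi' undo_depth=1 redo_depth=0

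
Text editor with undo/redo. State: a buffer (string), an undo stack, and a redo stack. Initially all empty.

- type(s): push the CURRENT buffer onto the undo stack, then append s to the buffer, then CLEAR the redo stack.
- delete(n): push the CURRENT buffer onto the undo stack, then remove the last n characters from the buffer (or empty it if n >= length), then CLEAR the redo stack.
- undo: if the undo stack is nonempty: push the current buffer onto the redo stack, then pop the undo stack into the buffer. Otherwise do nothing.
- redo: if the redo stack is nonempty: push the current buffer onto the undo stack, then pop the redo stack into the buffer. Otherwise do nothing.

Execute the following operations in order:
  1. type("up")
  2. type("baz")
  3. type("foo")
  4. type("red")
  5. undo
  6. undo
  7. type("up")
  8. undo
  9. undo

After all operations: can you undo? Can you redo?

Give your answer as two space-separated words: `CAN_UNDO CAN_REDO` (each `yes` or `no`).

Answer: yes yes

Derivation:
After op 1 (type): buf='up' undo_depth=1 redo_depth=0
After op 2 (type): buf='upbaz' undo_depth=2 redo_depth=0
After op 3 (type): buf='upbazfoo' undo_depth=3 redo_depth=0
After op 4 (type): buf='upbazfoored' undo_depth=4 redo_depth=0
After op 5 (undo): buf='upbazfoo' undo_depth=3 redo_depth=1
After op 6 (undo): buf='upbaz' undo_depth=2 redo_depth=2
After op 7 (type): buf='upbazup' undo_depth=3 redo_depth=0
After op 8 (undo): buf='upbaz' undo_depth=2 redo_depth=1
After op 9 (undo): buf='up' undo_depth=1 redo_depth=2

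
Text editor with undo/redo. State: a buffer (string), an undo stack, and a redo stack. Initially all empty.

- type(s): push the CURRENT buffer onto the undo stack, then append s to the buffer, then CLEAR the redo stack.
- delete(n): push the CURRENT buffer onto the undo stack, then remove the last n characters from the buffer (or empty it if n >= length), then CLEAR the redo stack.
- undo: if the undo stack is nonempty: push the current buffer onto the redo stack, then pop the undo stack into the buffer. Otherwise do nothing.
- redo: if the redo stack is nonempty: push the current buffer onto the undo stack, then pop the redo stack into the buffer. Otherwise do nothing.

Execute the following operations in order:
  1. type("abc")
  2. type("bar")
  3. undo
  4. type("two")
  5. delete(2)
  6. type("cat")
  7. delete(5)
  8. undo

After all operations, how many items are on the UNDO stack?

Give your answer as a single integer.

Answer: 4

Derivation:
After op 1 (type): buf='abc' undo_depth=1 redo_depth=0
After op 2 (type): buf='abcbar' undo_depth=2 redo_depth=0
After op 3 (undo): buf='abc' undo_depth=1 redo_depth=1
After op 4 (type): buf='abctwo' undo_depth=2 redo_depth=0
After op 5 (delete): buf='abct' undo_depth=3 redo_depth=0
After op 6 (type): buf='abctcat' undo_depth=4 redo_depth=0
After op 7 (delete): buf='ab' undo_depth=5 redo_depth=0
After op 8 (undo): buf='abctcat' undo_depth=4 redo_depth=1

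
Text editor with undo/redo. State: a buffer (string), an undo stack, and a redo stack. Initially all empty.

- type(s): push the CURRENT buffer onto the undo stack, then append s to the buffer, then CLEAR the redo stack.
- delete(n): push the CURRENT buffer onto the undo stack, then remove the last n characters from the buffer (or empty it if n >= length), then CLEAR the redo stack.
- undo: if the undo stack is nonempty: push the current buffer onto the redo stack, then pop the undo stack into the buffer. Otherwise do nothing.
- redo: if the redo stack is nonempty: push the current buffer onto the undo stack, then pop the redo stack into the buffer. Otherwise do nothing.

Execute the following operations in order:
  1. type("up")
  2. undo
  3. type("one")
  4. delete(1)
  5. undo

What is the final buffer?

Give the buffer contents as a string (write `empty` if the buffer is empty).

Answer: one

Derivation:
After op 1 (type): buf='up' undo_depth=1 redo_depth=0
After op 2 (undo): buf='(empty)' undo_depth=0 redo_depth=1
After op 3 (type): buf='one' undo_depth=1 redo_depth=0
After op 4 (delete): buf='on' undo_depth=2 redo_depth=0
After op 5 (undo): buf='one' undo_depth=1 redo_depth=1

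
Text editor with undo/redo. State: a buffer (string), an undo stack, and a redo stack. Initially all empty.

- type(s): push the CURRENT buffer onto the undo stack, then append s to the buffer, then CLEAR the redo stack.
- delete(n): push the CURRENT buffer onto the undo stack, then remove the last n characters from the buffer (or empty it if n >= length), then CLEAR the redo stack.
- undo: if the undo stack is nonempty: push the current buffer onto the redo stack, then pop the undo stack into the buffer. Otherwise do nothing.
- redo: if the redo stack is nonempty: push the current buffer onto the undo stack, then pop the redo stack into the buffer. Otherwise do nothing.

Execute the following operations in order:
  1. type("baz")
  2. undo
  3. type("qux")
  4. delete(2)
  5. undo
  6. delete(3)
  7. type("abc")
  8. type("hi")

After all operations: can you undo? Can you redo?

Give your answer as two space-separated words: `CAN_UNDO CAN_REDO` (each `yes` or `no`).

Answer: yes no

Derivation:
After op 1 (type): buf='baz' undo_depth=1 redo_depth=0
After op 2 (undo): buf='(empty)' undo_depth=0 redo_depth=1
After op 3 (type): buf='qux' undo_depth=1 redo_depth=0
After op 4 (delete): buf='q' undo_depth=2 redo_depth=0
After op 5 (undo): buf='qux' undo_depth=1 redo_depth=1
After op 6 (delete): buf='(empty)' undo_depth=2 redo_depth=0
After op 7 (type): buf='abc' undo_depth=3 redo_depth=0
After op 8 (type): buf='abchi' undo_depth=4 redo_depth=0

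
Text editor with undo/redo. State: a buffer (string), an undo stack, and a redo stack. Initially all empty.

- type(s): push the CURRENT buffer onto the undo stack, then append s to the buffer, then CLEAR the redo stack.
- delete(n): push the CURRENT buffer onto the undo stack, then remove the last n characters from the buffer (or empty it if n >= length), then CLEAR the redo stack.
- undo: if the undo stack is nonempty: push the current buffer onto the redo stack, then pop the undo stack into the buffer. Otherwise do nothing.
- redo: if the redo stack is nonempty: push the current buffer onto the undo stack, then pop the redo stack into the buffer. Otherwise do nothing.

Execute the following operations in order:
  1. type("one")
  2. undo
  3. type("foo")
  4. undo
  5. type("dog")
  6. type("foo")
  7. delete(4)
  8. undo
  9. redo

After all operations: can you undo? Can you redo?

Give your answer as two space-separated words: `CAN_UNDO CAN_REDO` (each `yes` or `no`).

After op 1 (type): buf='one' undo_depth=1 redo_depth=0
After op 2 (undo): buf='(empty)' undo_depth=0 redo_depth=1
After op 3 (type): buf='foo' undo_depth=1 redo_depth=0
After op 4 (undo): buf='(empty)' undo_depth=0 redo_depth=1
After op 5 (type): buf='dog' undo_depth=1 redo_depth=0
After op 6 (type): buf='dogfoo' undo_depth=2 redo_depth=0
After op 7 (delete): buf='do' undo_depth=3 redo_depth=0
After op 8 (undo): buf='dogfoo' undo_depth=2 redo_depth=1
After op 9 (redo): buf='do' undo_depth=3 redo_depth=0

Answer: yes no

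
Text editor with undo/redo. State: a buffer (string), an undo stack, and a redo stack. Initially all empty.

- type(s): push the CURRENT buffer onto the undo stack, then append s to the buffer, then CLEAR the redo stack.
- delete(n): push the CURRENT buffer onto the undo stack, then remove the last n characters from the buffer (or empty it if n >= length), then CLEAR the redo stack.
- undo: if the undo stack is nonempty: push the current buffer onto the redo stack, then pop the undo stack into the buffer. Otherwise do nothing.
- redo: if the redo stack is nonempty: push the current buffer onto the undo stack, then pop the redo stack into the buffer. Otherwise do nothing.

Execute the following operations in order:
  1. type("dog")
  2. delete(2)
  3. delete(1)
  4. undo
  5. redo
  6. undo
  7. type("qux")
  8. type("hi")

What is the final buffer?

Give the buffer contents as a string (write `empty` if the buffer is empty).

Answer: dquxhi

Derivation:
After op 1 (type): buf='dog' undo_depth=1 redo_depth=0
After op 2 (delete): buf='d' undo_depth=2 redo_depth=0
After op 3 (delete): buf='(empty)' undo_depth=3 redo_depth=0
After op 4 (undo): buf='d' undo_depth=2 redo_depth=1
After op 5 (redo): buf='(empty)' undo_depth=3 redo_depth=0
After op 6 (undo): buf='d' undo_depth=2 redo_depth=1
After op 7 (type): buf='dqux' undo_depth=3 redo_depth=0
After op 8 (type): buf='dquxhi' undo_depth=4 redo_depth=0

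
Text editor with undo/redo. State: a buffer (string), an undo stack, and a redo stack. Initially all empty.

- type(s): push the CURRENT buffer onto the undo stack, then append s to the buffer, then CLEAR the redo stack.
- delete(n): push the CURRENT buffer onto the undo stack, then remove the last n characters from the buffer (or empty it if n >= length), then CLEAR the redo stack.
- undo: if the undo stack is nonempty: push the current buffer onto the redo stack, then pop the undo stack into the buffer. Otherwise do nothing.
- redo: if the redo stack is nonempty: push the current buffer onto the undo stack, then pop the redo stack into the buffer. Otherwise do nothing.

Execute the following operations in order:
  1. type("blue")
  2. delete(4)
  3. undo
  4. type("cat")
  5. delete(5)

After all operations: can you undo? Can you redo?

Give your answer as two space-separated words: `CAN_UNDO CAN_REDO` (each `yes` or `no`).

After op 1 (type): buf='blue' undo_depth=1 redo_depth=0
After op 2 (delete): buf='(empty)' undo_depth=2 redo_depth=0
After op 3 (undo): buf='blue' undo_depth=1 redo_depth=1
After op 4 (type): buf='bluecat' undo_depth=2 redo_depth=0
After op 5 (delete): buf='bl' undo_depth=3 redo_depth=0

Answer: yes no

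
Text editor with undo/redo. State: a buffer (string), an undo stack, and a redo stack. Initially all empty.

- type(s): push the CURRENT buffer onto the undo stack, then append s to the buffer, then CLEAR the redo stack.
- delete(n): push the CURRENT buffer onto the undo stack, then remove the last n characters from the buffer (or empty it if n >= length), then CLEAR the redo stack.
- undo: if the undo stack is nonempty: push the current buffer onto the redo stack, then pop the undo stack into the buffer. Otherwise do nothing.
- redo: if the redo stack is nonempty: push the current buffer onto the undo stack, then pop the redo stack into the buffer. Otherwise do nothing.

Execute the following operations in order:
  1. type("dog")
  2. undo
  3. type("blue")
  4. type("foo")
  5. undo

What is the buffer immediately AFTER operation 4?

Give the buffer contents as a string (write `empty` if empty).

Answer: bluefoo

Derivation:
After op 1 (type): buf='dog' undo_depth=1 redo_depth=0
After op 2 (undo): buf='(empty)' undo_depth=0 redo_depth=1
After op 3 (type): buf='blue' undo_depth=1 redo_depth=0
After op 4 (type): buf='bluefoo' undo_depth=2 redo_depth=0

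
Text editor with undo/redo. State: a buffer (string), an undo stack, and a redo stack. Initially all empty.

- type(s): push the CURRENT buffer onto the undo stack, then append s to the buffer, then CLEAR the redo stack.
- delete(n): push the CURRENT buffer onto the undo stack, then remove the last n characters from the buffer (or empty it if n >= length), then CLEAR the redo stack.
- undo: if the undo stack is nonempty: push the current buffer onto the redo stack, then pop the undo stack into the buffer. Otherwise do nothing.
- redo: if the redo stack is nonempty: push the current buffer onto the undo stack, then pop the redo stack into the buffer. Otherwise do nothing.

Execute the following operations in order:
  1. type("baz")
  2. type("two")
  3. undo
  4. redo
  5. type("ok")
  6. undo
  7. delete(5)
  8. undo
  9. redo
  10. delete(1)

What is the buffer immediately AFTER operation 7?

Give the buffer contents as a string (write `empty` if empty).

Answer: b

Derivation:
After op 1 (type): buf='baz' undo_depth=1 redo_depth=0
After op 2 (type): buf='baztwo' undo_depth=2 redo_depth=0
After op 3 (undo): buf='baz' undo_depth=1 redo_depth=1
After op 4 (redo): buf='baztwo' undo_depth=2 redo_depth=0
After op 5 (type): buf='baztwook' undo_depth=3 redo_depth=0
After op 6 (undo): buf='baztwo' undo_depth=2 redo_depth=1
After op 7 (delete): buf='b' undo_depth=3 redo_depth=0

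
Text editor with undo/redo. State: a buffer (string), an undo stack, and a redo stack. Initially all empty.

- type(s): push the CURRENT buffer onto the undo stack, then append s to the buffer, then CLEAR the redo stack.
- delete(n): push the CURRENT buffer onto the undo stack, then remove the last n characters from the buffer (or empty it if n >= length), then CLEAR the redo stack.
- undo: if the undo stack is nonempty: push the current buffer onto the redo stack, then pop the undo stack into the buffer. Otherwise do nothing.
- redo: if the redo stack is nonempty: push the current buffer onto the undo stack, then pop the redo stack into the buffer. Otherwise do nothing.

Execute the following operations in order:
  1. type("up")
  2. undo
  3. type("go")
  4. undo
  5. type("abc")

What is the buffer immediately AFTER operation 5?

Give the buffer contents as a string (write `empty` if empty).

Answer: abc

Derivation:
After op 1 (type): buf='up' undo_depth=1 redo_depth=0
After op 2 (undo): buf='(empty)' undo_depth=0 redo_depth=1
After op 3 (type): buf='go' undo_depth=1 redo_depth=0
After op 4 (undo): buf='(empty)' undo_depth=0 redo_depth=1
After op 5 (type): buf='abc' undo_depth=1 redo_depth=0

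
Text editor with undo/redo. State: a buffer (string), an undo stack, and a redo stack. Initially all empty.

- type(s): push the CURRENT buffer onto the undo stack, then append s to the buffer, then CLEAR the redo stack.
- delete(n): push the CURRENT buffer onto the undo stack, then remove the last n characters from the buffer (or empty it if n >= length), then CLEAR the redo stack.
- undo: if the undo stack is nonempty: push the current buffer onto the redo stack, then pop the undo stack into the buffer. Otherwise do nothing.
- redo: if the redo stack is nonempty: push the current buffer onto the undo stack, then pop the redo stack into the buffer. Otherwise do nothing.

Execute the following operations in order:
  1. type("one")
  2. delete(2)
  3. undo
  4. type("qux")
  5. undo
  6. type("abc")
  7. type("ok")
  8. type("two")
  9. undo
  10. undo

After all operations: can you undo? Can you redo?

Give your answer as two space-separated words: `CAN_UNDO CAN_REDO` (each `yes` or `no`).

Answer: yes yes

Derivation:
After op 1 (type): buf='one' undo_depth=1 redo_depth=0
After op 2 (delete): buf='o' undo_depth=2 redo_depth=0
After op 3 (undo): buf='one' undo_depth=1 redo_depth=1
After op 4 (type): buf='onequx' undo_depth=2 redo_depth=0
After op 5 (undo): buf='one' undo_depth=1 redo_depth=1
After op 6 (type): buf='oneabc' undo_depth=2 redo_depth=0
After op 7 (type): buf='oneabcok' undo_depth=3 redo_depth=0
After op 8 (type): buf='oneabcoktwo' undo_depth=4 redo_depth=0
After op 9 (undo): buf='oneabcok' undo_depth=3 redo_depth=1
After op 10 (undo): buf='oneabc' undo_depth=2 redo_depth=2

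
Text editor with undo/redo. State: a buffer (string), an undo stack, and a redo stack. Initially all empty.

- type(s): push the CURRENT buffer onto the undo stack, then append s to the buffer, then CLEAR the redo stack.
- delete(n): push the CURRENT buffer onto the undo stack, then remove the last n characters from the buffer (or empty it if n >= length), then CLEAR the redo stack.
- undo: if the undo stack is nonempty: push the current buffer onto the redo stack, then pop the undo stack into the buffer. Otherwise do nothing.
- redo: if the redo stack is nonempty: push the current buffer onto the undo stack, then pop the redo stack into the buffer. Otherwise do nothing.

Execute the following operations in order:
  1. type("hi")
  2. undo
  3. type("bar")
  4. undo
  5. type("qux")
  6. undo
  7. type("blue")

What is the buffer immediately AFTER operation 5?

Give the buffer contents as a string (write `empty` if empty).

Answer: qux

Derivation:
After op 1 (type): buf='hi' undo_depth=1 redo_depth=0
After op 2 (undo): buf='(empty)' undo_depth=0 redo_depth=1
After op 3 (type): buf='bar' undo_depth=1 redo_depth=0
After op 4 (undo): buf='(empty)' undo_depth=0 redo_depth=1
After op 5 (type): buf='qux' undo_depth=1 redo_depth=0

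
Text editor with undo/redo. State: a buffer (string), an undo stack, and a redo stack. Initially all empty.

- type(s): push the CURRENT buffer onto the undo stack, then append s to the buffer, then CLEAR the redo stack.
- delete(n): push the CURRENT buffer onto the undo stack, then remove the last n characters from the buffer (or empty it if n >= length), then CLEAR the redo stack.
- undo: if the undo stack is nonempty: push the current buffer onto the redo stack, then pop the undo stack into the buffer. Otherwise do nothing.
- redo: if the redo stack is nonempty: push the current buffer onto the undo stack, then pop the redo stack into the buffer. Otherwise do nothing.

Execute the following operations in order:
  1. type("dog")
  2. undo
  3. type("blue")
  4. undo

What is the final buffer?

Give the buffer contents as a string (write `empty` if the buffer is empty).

After op 1 (type): buf='dog' undo_depth=1 redo_depth=0
After op 2 (undo): buf='(empty)' undo_depth=0 redo_depth=1
After op 3 (type): buf='blue' undo_depth=1 redo_depth=0
After op 4 (undo): buf='(empty)' undo_depth=0 redo_depth=1

Answer: empty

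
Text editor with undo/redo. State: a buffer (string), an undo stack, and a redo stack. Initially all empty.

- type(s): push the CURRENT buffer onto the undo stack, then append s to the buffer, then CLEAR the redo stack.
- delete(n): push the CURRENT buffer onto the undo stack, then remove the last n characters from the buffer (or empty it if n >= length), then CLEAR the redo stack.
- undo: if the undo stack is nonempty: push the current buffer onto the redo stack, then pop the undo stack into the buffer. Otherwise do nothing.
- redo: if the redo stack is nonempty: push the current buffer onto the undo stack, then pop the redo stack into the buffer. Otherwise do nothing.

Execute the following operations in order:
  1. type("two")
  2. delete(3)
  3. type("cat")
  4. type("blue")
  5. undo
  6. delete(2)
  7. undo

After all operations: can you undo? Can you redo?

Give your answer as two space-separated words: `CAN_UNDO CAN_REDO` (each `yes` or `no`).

After op 1 (type): buf='two' undo_depth=1 redo_depth=0
After op 2 (delete): buf='(empty)' undo_depth=2 redo_depth=0
After op 3 (type): buf='cat' undo_depth=3 redo_depth=0
After op 4 (type): buf='catblue' undo_depth=4 redo_depth=0
After op 5 (undo): buf='cat' undo_depth=3 redo_depth=1
After op 6 (delete): buf='c' undo_depth=4 redo_depth=0
After op 7 (undo): buf='cat' undo_depth=3 redo_depth=1

Answer: yes yes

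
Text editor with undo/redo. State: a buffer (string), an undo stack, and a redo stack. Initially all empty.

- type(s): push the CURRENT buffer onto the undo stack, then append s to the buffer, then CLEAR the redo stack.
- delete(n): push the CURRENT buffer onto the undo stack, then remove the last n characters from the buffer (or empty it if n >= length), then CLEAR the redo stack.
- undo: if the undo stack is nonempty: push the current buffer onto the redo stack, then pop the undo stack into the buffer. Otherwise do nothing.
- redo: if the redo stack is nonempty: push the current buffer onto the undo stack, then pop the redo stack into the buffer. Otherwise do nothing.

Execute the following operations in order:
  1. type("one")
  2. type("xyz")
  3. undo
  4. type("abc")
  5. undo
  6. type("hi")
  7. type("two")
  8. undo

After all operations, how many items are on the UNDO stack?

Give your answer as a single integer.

Answer: 2

Derivation:
After op 1 (type): buf='one' undo_depth=1 redo_depth=0
After op 2 (type): buf='onexyz' undo_depth=2 redo_depth=0
After op 3 (undo): buf='one' undo_depth=1 redo_depth=1
After op 4 (type): buf='oneabc' undo_depth=2 redo_depth=0
After op 5 (undo): buf='one' undo_depth=1 redo_depth=1
After op 6 (type): buf='onehi' undo_depth=2 redo_depth=0
After op 7 (type): buf='onehitwo' undo_depth=3 redo_depth=0
After op 8 (undo): buf='onehi' undo_depth=2 redo_depth=1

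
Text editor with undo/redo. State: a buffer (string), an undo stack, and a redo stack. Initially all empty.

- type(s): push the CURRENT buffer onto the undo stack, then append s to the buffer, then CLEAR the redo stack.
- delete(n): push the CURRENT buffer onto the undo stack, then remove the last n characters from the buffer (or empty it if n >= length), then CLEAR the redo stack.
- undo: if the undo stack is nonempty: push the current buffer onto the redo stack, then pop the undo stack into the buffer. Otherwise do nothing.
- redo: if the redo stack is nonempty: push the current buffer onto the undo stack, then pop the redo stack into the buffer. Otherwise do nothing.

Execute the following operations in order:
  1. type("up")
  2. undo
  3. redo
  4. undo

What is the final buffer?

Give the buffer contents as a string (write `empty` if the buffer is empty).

After op 1 (type): buf='up' undo_depth=1 redo_depth=0
After op 2 (undo): buf='(empty)' undo_depth=0 redo_depth=1
After op 3 (redo): buf='up' undo_depth=1 redo_depth=0
After op 4 (undo): buf='(empty)' undo_depth=0 redo_depth=1

Answer: empty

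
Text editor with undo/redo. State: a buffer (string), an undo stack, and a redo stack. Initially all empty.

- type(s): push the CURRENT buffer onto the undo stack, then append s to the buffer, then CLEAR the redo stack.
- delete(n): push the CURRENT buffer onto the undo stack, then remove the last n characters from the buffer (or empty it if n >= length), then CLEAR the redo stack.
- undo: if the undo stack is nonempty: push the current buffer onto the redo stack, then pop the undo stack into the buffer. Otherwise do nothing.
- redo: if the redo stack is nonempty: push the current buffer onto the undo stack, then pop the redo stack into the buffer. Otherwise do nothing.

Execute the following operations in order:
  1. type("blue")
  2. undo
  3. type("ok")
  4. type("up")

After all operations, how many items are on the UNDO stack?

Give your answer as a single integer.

Answer: 2

Derivation:
After op 1 (type): buf='blue' undo_depth=1 redo_depth=0
After op 2 (undo): buf='(empty)' undo_depth=0 redo_depth=1
After op 3 (type): buf='ok' undo_depth=1 redo_depth=0
After op 4 (type): buf='okup' undo_depth=2 redo_depth=0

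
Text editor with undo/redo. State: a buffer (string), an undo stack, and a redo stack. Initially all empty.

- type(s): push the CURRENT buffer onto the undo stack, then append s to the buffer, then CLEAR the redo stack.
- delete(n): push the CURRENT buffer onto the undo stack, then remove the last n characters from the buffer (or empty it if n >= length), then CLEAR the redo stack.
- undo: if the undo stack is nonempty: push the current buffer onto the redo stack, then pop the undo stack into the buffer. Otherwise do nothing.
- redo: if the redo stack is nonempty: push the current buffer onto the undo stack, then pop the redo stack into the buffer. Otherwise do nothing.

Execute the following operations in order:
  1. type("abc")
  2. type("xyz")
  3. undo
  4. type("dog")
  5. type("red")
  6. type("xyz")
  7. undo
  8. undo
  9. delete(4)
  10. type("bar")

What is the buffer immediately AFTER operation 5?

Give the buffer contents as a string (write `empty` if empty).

After op 1 (type): buf='abc' undo_depth=1 redo_depth=0
After op 2 (type): buf='abcxyz' undo_depth=2 redo_depth=0
After op 3 (undo): buf='abc' undo_depth=1 redo_depth=1
After op 4 (type): buf='abcdog' undo_depth=2 redo_depth=0
After op 5 (type): buf='abcdogred' undo_depth=3 redo_depth=0

Answer: abcdogred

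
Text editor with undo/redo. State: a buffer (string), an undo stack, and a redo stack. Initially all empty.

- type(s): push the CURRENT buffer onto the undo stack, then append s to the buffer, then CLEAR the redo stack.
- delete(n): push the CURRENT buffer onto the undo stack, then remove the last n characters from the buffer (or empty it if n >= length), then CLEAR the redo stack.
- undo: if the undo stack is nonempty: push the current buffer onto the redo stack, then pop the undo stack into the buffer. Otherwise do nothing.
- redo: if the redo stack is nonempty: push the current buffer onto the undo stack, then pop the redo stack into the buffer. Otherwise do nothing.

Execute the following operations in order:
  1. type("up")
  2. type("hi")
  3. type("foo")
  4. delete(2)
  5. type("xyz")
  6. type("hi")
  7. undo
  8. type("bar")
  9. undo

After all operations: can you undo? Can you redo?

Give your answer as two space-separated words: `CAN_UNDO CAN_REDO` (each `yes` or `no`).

Answer: yes yes

Derivation:
After op 1 (type): buf='up' undo_depth=1 redo_depth=0
After op 2 (type): buf='uphi' undo_depth=2 redo_depth=0
After op 3 (type): buf='uphifoo' undo_depth=3 redo_depth=0
After op 4 (delete): buf='uphif' undo_depth=4 redo_depth=0
After op 5 (type): buf='uphifxyz' undo_depth=5 redo_depth=0
After op 6 (type): buf='uphifxyzhi' undo_depth=6 redo_depth=0
After op 7 (undo): buf='uphifxyz' undo_depth=5 redo_depth=1
After op 8 (type): buf='uphifxyzbar' undo_depth=6 redo_depth=0
After op 9 (undo): buf='uphifxyz' undo_depth=5 redo_depth=1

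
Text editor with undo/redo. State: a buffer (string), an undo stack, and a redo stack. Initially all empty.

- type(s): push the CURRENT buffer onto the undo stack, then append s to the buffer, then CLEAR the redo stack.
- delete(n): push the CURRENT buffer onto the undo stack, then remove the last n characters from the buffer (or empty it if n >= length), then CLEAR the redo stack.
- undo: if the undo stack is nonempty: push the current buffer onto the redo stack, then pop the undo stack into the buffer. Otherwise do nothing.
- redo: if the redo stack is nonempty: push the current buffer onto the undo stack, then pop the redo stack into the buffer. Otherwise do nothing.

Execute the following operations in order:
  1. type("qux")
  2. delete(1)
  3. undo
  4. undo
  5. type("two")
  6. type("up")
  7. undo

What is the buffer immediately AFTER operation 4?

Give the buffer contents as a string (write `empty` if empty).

Answer: empty

Derivation:
After op 1 (type): buf='qux' undo_depth=1 redo_depth=0
After op 2 (delete): buf='qu' undo_depth=2 redo_depth=0
After op 3 (undo): buf='qux' undo_depth=1 redo_depth=1
After op 4 (undo): buf='(empty)' undo_depth=0 redo_depth=2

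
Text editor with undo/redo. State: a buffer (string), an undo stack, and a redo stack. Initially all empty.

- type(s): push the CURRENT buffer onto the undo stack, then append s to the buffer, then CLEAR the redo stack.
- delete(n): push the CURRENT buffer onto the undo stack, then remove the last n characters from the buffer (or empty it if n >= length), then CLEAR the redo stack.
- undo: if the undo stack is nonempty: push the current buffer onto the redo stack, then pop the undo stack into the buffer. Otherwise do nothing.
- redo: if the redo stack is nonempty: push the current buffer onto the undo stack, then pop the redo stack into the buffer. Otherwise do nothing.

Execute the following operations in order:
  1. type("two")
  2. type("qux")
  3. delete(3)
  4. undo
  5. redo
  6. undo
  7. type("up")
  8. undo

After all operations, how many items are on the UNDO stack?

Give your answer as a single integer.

Answer: 2

Derivation:
After op 1 (type): buf='two' undo_depth=1 redo_depth=0
After op 2 (type): buf='twoqux' undo_depth=2 redo_depth=0
After op 3 (delete): buf='two' undo_depth=3 redo_depth=0
After op 4 (undo): buf='twoqux' undo_depth=2 redo_depth=1
After op 5 (redo): buf='two' undo_depth=3 redo_depth=0
After op 6 (undo): buf='twoqux' undo_depth=2 redo_depth=1
After op 7 (type): buf='twoquxup' undo_depth=3 redo_depth=0
After op 8 (undo): buf='twoqux' undo_depth=2 redo_depth=1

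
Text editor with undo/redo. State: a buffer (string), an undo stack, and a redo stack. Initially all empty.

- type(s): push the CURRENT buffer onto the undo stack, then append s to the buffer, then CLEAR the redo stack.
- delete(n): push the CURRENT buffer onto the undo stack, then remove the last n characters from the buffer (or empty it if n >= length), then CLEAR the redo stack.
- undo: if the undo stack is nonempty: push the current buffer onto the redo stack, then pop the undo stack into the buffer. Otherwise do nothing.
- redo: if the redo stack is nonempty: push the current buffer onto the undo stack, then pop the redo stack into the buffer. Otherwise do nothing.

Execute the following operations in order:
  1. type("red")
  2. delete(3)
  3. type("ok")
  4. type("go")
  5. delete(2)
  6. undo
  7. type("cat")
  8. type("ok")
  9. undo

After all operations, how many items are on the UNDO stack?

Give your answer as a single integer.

After op 1 (type): buf='red' undo_depth=1 redo_depth=0
After op 2 (delete): buf='(empty)' undo_depth=2 redo_depth=0
After op 3 (type): buf='ok' undo_depth=3 redo_depth=0
After op 4 (type): buf='okgo' undo_depth=4 redo_depth=0
After op 5 (delete): buf='ok' undo_depth=5 redo_depth=0
After op 6 (undo): buf='okgo' undo_depth=4 redo_depth=1
After op 7 (type): buf='okgocat' undo_depth=5 redo_depth=0
After op 8 (type): buf='okgocatok' undo_depth=6 redo_depth=0
After op 9 (undo): buf='okgocat' undo_depth=5 redo_depth=1

Answer: 5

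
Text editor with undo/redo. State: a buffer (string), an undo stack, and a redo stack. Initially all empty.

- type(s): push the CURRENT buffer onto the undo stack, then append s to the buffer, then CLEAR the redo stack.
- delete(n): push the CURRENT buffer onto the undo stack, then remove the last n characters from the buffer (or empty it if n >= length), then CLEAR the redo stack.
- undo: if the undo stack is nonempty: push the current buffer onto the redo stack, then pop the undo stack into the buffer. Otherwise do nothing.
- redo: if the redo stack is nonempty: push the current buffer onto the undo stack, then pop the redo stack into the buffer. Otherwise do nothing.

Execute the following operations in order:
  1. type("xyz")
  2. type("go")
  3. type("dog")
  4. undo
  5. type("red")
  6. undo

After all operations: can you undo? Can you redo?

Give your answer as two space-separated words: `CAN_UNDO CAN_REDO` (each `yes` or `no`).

After op 1 (type): buf='xyz' undo_depth=1 redo_depth=0
After op 2 (type): buf='xyzgo' undo_depth=2 redo_depth=0
After op 3 (type): buf='xyzgodog' undo_depth=3 redo_depth=0
After op 4 (undo): buf='xyzgo' undo_depth=2 redo_depth=1
After op 5 (type): buf='xyzgored' undo_depth=3 redo_depth=0
After op 6 (undo): buf='xyzgo' undo_depth=2 redo_depth=1

Answer: yes yes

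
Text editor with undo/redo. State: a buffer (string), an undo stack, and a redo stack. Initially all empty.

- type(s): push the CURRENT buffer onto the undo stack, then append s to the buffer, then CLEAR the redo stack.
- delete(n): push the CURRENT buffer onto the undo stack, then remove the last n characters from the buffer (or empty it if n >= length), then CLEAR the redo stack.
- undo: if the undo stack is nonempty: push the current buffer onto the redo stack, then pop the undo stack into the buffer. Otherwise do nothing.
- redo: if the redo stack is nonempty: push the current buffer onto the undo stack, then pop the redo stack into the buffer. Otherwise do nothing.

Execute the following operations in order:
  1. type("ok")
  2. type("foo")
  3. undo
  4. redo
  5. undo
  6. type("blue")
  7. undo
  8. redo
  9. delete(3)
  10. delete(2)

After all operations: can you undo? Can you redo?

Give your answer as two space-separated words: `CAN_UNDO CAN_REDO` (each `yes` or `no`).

Answer: yes no

Derivation:
After op 1 (type): buf='ok' undo_depth=1 redo_depth=0
After op 2 (type): buf='okfoo' undo_depth=2 redo_depth=0
After op 3 (undo): buf='ok' undo_depth=1 redo_depth=1
After op 4 (redo): buf='okfoo' undo_depth=2 redo_depth=0
After op 5 (undo): buf='ok' undo_depth=1 redo_depth=1
After op 6 (type): buf='okblue' undo_depth=2 redo_depth=0
After op 7 (undo): buf='ok' undo_depth=1 redo_depth=1
After op 8 (redo): buf='okblue' undo_depth=2 redo_depth=0
After op 9 (delete): buf='okb' undo_depth=3 redo_depth=0
After op 10 (delete): buf='o' undo_depth=4 redo_depth=0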